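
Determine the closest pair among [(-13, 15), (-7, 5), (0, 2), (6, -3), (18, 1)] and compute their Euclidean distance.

Computing all pairwise distances among 5 points:

d((-13, 15), (-7, 5)) = 11.6619
d((-13, 15), (0, 2)) = 18.3848
d((-13, 15), (6, -3)) = 26.1725
d((-13, 15), (18, 1)) = 34.0147
d((-7, 5), (0, 2)) = 7.6158 <-- minimum
d((-7, 5), (6, -3)) = 15.2643
d((-7, 5), (18, 1)) = 25.318
d((0, 2), (6, -3)) = 7.8102
d((0, 2), (18, 1)) = 18.0278
d((6, -3), (18, 1)) = 12.6491

Closest pair: (-7, 5) and (0, 2) with distance 7.6158

The closest pair is (-7, 5) and (0, 2) with Euclidean distance 7.6158. For 5 points, brute-force pairwise comparison is shown above. For large n, the divide-and-conquer algorithm (sort by x, recurse on halves, check the dividing strip) achieves O(n log n).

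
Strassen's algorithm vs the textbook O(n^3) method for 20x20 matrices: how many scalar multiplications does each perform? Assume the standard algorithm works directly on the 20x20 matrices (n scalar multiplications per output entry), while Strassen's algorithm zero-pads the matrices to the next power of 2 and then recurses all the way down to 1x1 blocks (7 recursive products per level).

Matrix multiplication for 20x20 matrices:

Strassen's algorithm requires power-of-2 dimensions. Pad 20x20 to 32x32 (next power of 2).

Standard algorithm: 20^3 = 8000 multiplications
Strassen's algorithm: 7^(log2(32)) = 7^5 = 16807 multiplications
Difference: 8000 - 16807 = -8807 (Strassen uses MORE here due to padding overhead — for small or just-over-power-of-2 n, padding can outweigh the per-level savings)

Standard: 8000 multiplications (20^3). Strassen: 16807 multiplications (7^5, after padding to 32x32). Strassen reduces 8 recursive multiplications to 7 at each level.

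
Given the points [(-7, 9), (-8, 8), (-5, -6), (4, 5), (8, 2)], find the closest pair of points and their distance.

Computing all pairwise distances among 5 points:

d((-7, 9), (-8, 8)) = 1.4142 <-- minimum
d((-7, 9), (-5, -6)) = 15.1327
d((-7, 9), (4, 5)) = 11.7047
d((-7, 9), (8, 2)) = 16.5529
d((-8, 8), (-5, -6)) = 14.3178
d((-8, 8), (4, 5)) = 12.3693
d((-8, 8), (8, 2)) = 17.088
d((-5, -6), (4, 5)) = 14.2127
d((-5, -6), (8, 2)) = 15.2643
d((4, 5), (8, 2)) = 5.0

Closest pair: (-7, 9) and (-8, 8) with distance 1.4142

The closest pair is (-7, 9) and (-8, 8) with Euclidean distance 1.4142. For 5 points, brute-force pairwise comparison is shown above. For large n, the divide-and-conquer algorithm (sort by x, recurse on halves, check the dividing strip) achieves O(n log n).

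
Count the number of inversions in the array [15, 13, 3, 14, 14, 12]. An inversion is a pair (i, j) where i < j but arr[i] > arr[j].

Finding inversions in [15, 13, 3, 14, 14, 12]:

(0, 1): arr[0]=15 > arr[1]=13
(0, 2): arr[0]=15 > arr[2]=3
(0, 3): arr[0]=15 > arr[3]=14
(0, 4): arr[0]=15 > arr[4]=14
(0, 5): arr[0]=15 > arr[5]=12
(1, 2): arr[1]=13 > arr[2]=3
(1, 5): arr[1]=13 > arr[5]=12
(3, 5): arr[3]=14 > arr[5]=12
(4, 5): arr[4]=14 > arr[5]=12

Total inversions: 9

The array has 9 inversion(s): (0,1), (0,2), (0,3), (0,4), (0,5), (1,2), (1,5), (3,5), (4,5). Each pair (i,j) satisfies i < j and arr[i] > arr[j].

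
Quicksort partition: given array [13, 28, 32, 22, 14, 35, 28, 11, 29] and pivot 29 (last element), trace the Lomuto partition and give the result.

Lomuto partition with pivot = 29:

Initial array: [13, 28, 32, 22, 14, 35, 28, 11, 29]

arr[0]=13 <= 29: swap with position 0, array becomes [13, 28, 32, 22, 14, 35, 28, 11, 29]
arr[1]=28 <= 29: swap with position 1, array becomes [13, 28, 32, 22, 14, 35, 28, 11, 29]
arr[2]=32 > 29: no swap
arr[3]=22 <= 29: swap with position 2, array becomes [13, 28, 22, 32, 14, 35, 28, 11, 29]
arr[4]=14 <= 29: swap with position 3, array becomes [13, 28, 22, 14, 32, 35, 28, 11, 29]
arr[5]=35 > 29: no swap
arr[6]=28 <= 29: swap with position 4, array becomes [13, 28, 22, 14, 28, 35, 32, 11, 29]
arr[7]=11 <= 29: swap with position 5, array becomes [13, 28, 22, 14, 28, 11, 32, 35, 29]

Place pivot at position 6: [13, 28, 22, 14, 28, 11, 29, 35, 32]
Pivot position: 6

After partitioning with pivot 29, the array becomes [13, 28, 22, 14, 28, 11, 29, 35, 32]. The pivot is placed at index 6. All elements to the left of the pivot are <= 29, and all elements to the right are > 29.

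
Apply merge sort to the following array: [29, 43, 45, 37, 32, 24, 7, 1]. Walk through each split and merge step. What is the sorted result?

Merge sort trace:

Split: [29, 43, 45, 37, 32, 24, 7, 1] -> [29, 43, 45, 37] and [32, 24, 7, 1]
  Split: [29, 43, 45, 37] -> [29, 43] and [45, 37]
    Split: [29, 43] -> [29] and [43]
    Merge: [29] + [43] -> [29, 43]
    Split: [45, 37] -> [45] and [37]
    Merge: [45] + [37] -> [37, 45]
  Merge: [29, 43] + [37, 45] -> [29, 37, 43, 45]
  Split: [32, 24, 7, 1] -> [32, 24] and [7, 1]
    Split: [32, 24] -> [32] and [24]
    Merge: [32] + [24] -> [24, 32]
    Split: [7, 1] -> [7] and [1]
    Merge: [7] + [1] -> [1, 7]
  Merge: [24, 32] + [1, 7] -> [1, 7, 24, 32]
Merge: [29, 37, 43, 45] + [1, 7, 24, 32] -> [1, 7, 24, 29, 32, 37, 43, 45]

Final sorted array: [1, 7, 24, 29, 32, 37, 43, 45]

The merge sort proceeds by recursively splitting the array and merging sorted halves.
After all merges, the sorted array is [1, 7, 24, 29, 32, 37, 43, 45].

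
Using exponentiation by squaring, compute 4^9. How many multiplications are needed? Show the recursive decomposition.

Computing 4^9 by squaring (build up from 4^1; each line after the first costs one multiplication):

4^1 = 4
4^2 = (4^1)^2 = 4^2 = 16
4^4 = (4^2)^2 = 16^2 = 256
4^8 = (4^4)^2 = 256^2 = 65536
4^9 = 4 * 4^8 = 4 * 65536 = 262144

Result: 262144
Multiplications needed: 4 (4 lines after 4^1)

4^9 = 262144. Using exponentiation by squaring, this requires 4 multiplications. The key idea: if the exponent is even, square the half-power; if odd, multiply by the base once.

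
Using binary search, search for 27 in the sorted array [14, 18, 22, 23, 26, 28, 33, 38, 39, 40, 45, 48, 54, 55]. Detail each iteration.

Binary search for 27 in [14, 18, 22, 23, 26, 28, 33, 38, 39, 40, 45, 48, 54, 55]:

lo=0, hi=13, mid=6, arr[mid]=33 -> 33 > 27, search left half
lo=0, hi=5, mid=2, arr[mid]=22 -> 22 < 27, search right half
lo=3, hi=5, mid=4, arr[mid]=26 -> 26 < 27, search right half
lo=5, hi=5, mid=5, arr[mid]=28 -> 28 > 27, search left half
lo=5 > hi=4, target 27 not found

Binary search determines that 27 is not in the array after 4 comparisons. The search space was exhausted without finding the target.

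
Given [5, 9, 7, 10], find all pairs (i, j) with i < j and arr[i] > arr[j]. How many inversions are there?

Finding inversions in [5, 9, 7, 10]:

(1, 2): arr[1]=9 > arr[2]=7

Total inversions: 1

The array has 1 inversion(s): (1,2). Each pair (i,j) satisfies i < j and arr[i] > arr[j].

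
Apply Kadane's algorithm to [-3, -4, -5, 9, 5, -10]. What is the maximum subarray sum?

Using Kadane's algorithm on [-3, -4, -5, 9, 5, -10]:

Scanning through the array:
Position 1 (value -4): max_ending_here = -4, max_so_far = -3
Position 2 (value -5): max_ending_here = -5, max_so_far = -3
Position 3 (value 9): max_ending_here = 9, max_so_far = 9
Position 4 (value 5): max_ending_here = 14, max_so_far = 14
Position 5 (value -10): max_ending_here = 4, max_so_far = 14

Maximum subarray: [9, 5]
Maximum sum: 14

The maximum subarray is [9, 5] with sum 14. This subarray runs from index 3 to index 4.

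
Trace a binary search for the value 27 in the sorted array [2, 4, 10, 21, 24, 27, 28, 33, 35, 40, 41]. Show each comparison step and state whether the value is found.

Binary search for 27 in [2, 4, 10, 21, 24, 27, 28, 33, 35, 40, 41]:

lo=0, hi=10, mid=5, arr[mid]=27 -> Found target at index 5!

Binary search finds 27 at index 5 after 1 comparisons. The search repeatedly halves the search space by comparing with the middle element.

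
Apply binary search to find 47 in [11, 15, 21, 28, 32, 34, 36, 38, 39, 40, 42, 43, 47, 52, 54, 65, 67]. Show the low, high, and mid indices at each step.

Binary search for 47 in [11, 15, 21, 28, 32, 34, 36, 38, 39, 40, 42, 43, 47, 52, 54, 65, 67]:

lo=0, hi=16, mid=8, arr[mid]=39 -> 39 < 47, search right half
lo=9, hi=16, mid=12, arr[mid]=47 -> Found target at index 12!

Binary search finds 47 at index 12 after 2 comparisons. The search repeatedly halves the search space by comparing with the middle element.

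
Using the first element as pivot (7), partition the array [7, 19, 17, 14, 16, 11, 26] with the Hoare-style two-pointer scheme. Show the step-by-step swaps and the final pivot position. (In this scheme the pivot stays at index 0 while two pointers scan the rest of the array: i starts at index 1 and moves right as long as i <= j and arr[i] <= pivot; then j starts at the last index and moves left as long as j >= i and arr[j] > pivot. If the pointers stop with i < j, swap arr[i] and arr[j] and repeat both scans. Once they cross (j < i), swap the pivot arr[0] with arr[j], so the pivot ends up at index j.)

Hoare-style two-pointer partition with pivot = 7:

Initial array: [7, 19, 17, 14, 16, 11, 26]

Pointers start at i = 1, j = 6.
i ends at 1, j ends at 0: the pointers have crossed (j < i), so scanning stops.

j = 0, so swapping arr[0] with arr[j] leaves the pivot at position 0: [7, 19, 17, 14, 16, 11, 26]
Pivot position: 0

After partitioning with pivot 7, the array becomes [7, 19, 17, 14, 16, 11, 26]. The pivot is placed at index 0. All elements to the left of the pivot are <= 7, and all elements to the right are > 7.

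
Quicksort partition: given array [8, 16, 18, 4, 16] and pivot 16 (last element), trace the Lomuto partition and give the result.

Lomuto partition with pivot = 16:

Initial array: [8, 16, 18, 4, 16]

arr[0]=8 <= 16: swap with position 0, array becomes [8, 16, 18, 4, 16]
arr[1]=16 <= 16: swap with position 1, array becomes [8, 16, 18, 4, 16]
arr[2]=18 > 16: no swap
arr[3]=4 <= 16: swap with position 2, array becomes [8, 16, 4, 18, 16]

Place pivot at position 3: [8, 16, 4, 16, 18]
Pivot position: 3

After partitioning with pivot 16, the array becomes [8, 16, 4, 16, 18]. The pivot is placed at index 3. All elements to the left of the pivot are <= 16, and all elements to the right are > 16.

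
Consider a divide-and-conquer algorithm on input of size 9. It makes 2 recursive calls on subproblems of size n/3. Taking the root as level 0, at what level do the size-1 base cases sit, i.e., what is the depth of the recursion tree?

For divide and conquer with division factor 3:

Problem sizes at each level:
Level 0: 9
Level 1: 3
Level 2: 1

The root is level 0 and the size-1 base case is level 2 (the tree spans levels 0 through 2, i.e. 3 levels counting the root), so the depth is the number of divisions: log_3(9) = 2

The recursion tree depth is log_3(9) = 2. At each level, the problem size is divided by 3, so it takes 2 divisions to reduce to a base case of size 1. The algorithm makes 2 recursive calls at each level.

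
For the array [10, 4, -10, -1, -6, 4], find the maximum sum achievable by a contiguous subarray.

Using Kadane's algorithm on [10, 4, -10, -1, -6, 4]:

Scanning through the array:
Position 1 (value 4): max_ending_here = 14, max_so_far = 14
Position 2 (value -10): max_ending_here = 4, max_so_far = 14
Position 3 (value -1): max_ending_here = 3, max_so_far = 14
Position 4 (value -6): max_ending_here = -3, max_so_far = 14
Position 5 (value 4): max_ending_here = 4, max_so_far = 14

Maximum subarray: [10, 4]
Maximum sum: 14

The maximum subarray is [10, 4] with sum 14. This subarray runs from index 0 to index 1.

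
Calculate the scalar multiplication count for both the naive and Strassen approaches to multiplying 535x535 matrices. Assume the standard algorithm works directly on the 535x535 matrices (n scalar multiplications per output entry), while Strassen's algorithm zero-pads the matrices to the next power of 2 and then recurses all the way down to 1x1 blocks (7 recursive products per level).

Matrix multiplication for 535x535 matrices:

Strassen's algorithm requires power-of-2 dimensions. Pad 535x535 to 1024x1024 (next power of 2).

Standard algorithm: 535^3 = 153130375 multiplications
Strassen's algorithm: 7^(log2(1024)) = 7^10 = 282475249 multiplications
Difference: 153130375 - 282475249 = -129344874 (Strassen uses MORE here due to padding overhead — for small or just-over-power-of-2 n, padding can outweigh the per-level savings)

Standard: 153130375 multiplications (535^3). Strassen: 282475249 multiplications (7^10, after padding to 1024x1024). Strassen reduces 8 recursive multiplications to 7 at each level.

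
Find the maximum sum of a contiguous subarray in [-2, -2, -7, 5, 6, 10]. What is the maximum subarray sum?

Using Kadane's algorithm on [-2, -2, -7, 5, 6, 10]:

Scanning through the array:
Position 1 (value -2): max_ending_here = -2, max_so_far = -2
Position 2 (value -7): max_ending_here = -7, max_so_far = -2
Position 3 (value 5): max_ending_here = 5, max_so_far = 5
Position 4 (value 6): max_ending_here = 11, max_so_far = 11
Position 5 (value 10): max_ending_here = 21, max_so_far = 21

Maximum subarray: [5, 6, 10]
Maximum sum: 21

The maximum subarray is [5, 6, 10] with sum 21. This subarray runs from index 3 to index 5.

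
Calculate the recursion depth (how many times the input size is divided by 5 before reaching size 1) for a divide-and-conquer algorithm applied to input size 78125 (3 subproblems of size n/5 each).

For divide and conquer with division factor 5:

Problem sizes at each level:
Level 0: 78125
Level 1: 15625
Level 2: 3125
Level 3: 625
Level 4: 125
Level 5: 25
Level 6: 5
Level 7: 1

The root is level 0 and the size-1 base case is level 7 (the tree spans levels 0 through 7, i.e. 8 levels counting the root), so the depth is the number of divisions: log_5(78125) = 7

The recursion tree depth is log_5(78125) = 7. At each level, the problem size is divided by 5, so it takes 7 divisions to reduce to a base case of size 1. The algorithm makes 3 recursive calls at each level.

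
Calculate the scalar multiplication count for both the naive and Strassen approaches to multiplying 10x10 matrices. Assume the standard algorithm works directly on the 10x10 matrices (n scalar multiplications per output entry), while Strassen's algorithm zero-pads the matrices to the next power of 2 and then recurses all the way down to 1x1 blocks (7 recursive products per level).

Matrix multiplication for 10x10 matrices:

Strassen's algorithm requires power-of-2 dimensions. Pad 10x10 to 16x16 (next power of 2).

Standard algorithm: 10^3 = 1000 multiplications
Strassen's algorithm: 7^(log2(16)) = 7^4 = 2401 multiplications
Difference: 1000 - 2401 = -1401 (Strassen uses MORE here due to padding overhead — for small or just-over-power-of-2 n, padding can outweigh the per-level savings)

Standard: 1000 multiplications (10^3). Strassen: 2401 multiplications (7^4, after padding to 16x16). Strassen reduces 8 recursive multiplications to 7 at each level.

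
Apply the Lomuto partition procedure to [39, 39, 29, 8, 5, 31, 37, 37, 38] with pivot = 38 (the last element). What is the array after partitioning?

Lomuto partition with pivot = 38:

Initial array: [39, 39, 29, 8, 5, 31, 37, 37, 38]

arr[0]=39 > 38: no swap
arr[1]=39 > 38: no swap
arr[2]=29 <= 38: swap with position 0, array becomes [29, 39, 39, 8, 5, 31, 37, 37, 38]
arr[3]=8 <= 38: swap with position 1, array becomes [29, 8, 39, 39, 5, 31, 37, 37, 38]
arr[4]=5 <= 38: swap with position 2, array becomes [29, 8, 5, 39, 39, 31, 37, 37, 38]
arr[5]=31 <= 38: swap with position 3, array becomes [29, 8, 5, 31, 39, 39, 37, 37, 38]
arr[6]=37 <= 38: swap with position 4, array becomes [29, 8, 5, 31, 37, 39, 39, 37, 38]
arr[7]=37 <= 38: swap with position 5, array becomes [29, 8, 5, 31, 37, 37, 39, 39, 38]

Place pivot at position 6: [29, 8, 5, 31, 37, 37, 38, 39, 39]
Pivot position: 6

After partitioning with pivot 38, the array becomes [29, 8, 5, 31, 37, 37, 38, 39, 39]. The pivot is placed at index 6. All elements to the left of the pivot are <= 38, and all elements to the right are > 38.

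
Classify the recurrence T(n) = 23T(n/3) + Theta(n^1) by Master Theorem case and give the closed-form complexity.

Master Theorem for T(n) = 23T(n/3) + O(n^1):

a = 23, b = 3, c = 1
log_b(a) = log_3(23) = 2.8540

Case 1: c = 1 < log_3(23) = 2.8540
T(n) = O(n^(log_3 23))

For T(n) = 23T(n/3) + O(n^1): log_3(23) = 2.8540. This is Case 1 of the Master Theorem (c < log_b(a), work dominated by leaves), giving O(n^(log_3 23)).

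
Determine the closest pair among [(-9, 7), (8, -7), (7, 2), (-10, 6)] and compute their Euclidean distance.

Computing all pairwise distances among 4 points:

d((-9, 7), (8, -7)) = 22.0227
d((-9, 7), (7, 2)) = 16.7631
d((-9, 7), (-10, 6)) = 1.4142 <-- minimum
d((8, -7), (7, 2)) = 9.0554
d((8, -7), (-10, 6)) = 22.2036
d((7, 2), (-10, 6)) = 17.4642

Closest pair: (-9, 7) and (-10, 6) with distance 1.4142

The closest pair is (-9, 7) and (-10, 6) with Euclidean distance 1.4142. For 4 points, brute-force pairwise comparison is shown above. For large n, the divide-and-conquer algorithm (sort by x, recurse on halves, check the dividing strip) achieves O(n log n).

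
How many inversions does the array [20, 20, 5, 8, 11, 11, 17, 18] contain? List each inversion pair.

Finding inversions in [20, 20, 5, 8, 11, 11, 17, 18]:

(0, 2): arr[0]=20 > arr[2]=5
(0, 3): arr[0]=20 > arr[3]=8
(0, 4): arr[0]=20 > arr[4]=11
(0, 5): arr[0]=20 > arr[5]=11
(0, 6): arr[0]=20 > arr[6]=17
(0, 7): arr[0]=20 > arr[7]=18
(1, 2): arr[1]=20 > arr[2]=5
(1, 3): arr[1]=20 > arr[3]=8
(1, 4): arr[1]=20 > arr[4]=11
(1, 5): arr[1]=20 > arr[5]=11
(1, 6): arr[1]=20 > arr[6]=17
(1, 7): arr[1]=20 > arr[7]=18

Total inversions: 12

The array has 12 inversion(s): (0,2), (0,3), (0,4), (0,5), (0,6), (0,7), (1,2), (1,3), (1,4), (1,5), (1,6), (1,7). Each pair (i,j) satisfies i < j and arr[i] > arr[j].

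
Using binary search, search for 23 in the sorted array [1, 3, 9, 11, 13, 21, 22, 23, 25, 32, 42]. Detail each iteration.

Binary search for 23 in [1, 3, 9, 11, 13, 21, 22, 23, 25, 32, 42]:

lo=0, hi=10, mid=5, arr[mid]=21 -> 21 < 23, search right half
lo=6, hi=10, mid=8, arr[mid]=25 -> 25 > 23, search left half
lo=6, hi=7, mid=6, arr[mid]=22 -> 22 < 23, search right half
lo=7, hi=7, mid=7, arr[mid]=23 -> Found target at index 7!

Binary search finds 23 at index 7 after 4 comparisons. The search repeatedly halves the search space by comparing with the middle element.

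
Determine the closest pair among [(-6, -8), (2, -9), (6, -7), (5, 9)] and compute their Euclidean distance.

Computing all pairwise distances among 4 points:

d((-6, -8), (2, -9)) = 8.0623
d((-6, -8), (6, -7)) = 12.0416
d((-6, -8), (5, 9)) = 20.2485
d((2, -9), (6, -7)) = 4.4721 <-- minimum
d((2, -9), (5, 9)) = 18.2483
d((6, -7), (5, 9)) = 16.0312

Closest pair: (2, -9) and (6, -7) with distance 4.4721

The closest pair is (2, -9) and (6, -7) with Euclidean distance 4.4721. For 4 points, brute-force pairwise comparison is shown above. For large n, the divide-and-conquer algorithm (sort by x, recurse on halves, check the dividing strip) achieves O(n log n).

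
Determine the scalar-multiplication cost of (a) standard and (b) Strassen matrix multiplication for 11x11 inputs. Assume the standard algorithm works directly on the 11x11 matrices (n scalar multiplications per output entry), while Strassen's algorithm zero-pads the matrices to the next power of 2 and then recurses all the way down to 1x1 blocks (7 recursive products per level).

Matrix multiplication for 11x11 matrices:

Strassen's algorithm requires power-of-2 dimensions. Pad 11x11 to 16x16 (next power of 2).

Standard algorithm: 11^3 = 1331 multiplications
Strassen's algorithm: 7^(log2(16)) = 7^4 = 2401 multiplications
Difference: 1331 - 2401 = -1070 (Strassen uses MORE here due to padding overhead — for small or just-over-power-of-2 n, padding can outweigh the per-level savings)

Standard: 1331 multiplications (11^3). Strassen: 2401 multiplications (7^4, after padding to 16x16). Strassen reduces 8 recursive multiplications to 7 at each level.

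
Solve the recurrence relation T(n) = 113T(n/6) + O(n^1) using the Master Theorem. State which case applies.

Master Theorem for T(n) = 113T(n/6) + O(n^1):

a = 113, b = 6, c = 1
log_b(a) = log_6(113) = 2.6384

Case 1: c = 1 < log_6(113) = 2.6384
T(n) = O(n^(log_6 113))

For T(n) = 113T(n/6) + O(n^1): log_6(113) = 2.6384. This is Case 1 of the Master Theorem (c < log_b(a), work dominated by leaves), giving O(n^(log_6 113)).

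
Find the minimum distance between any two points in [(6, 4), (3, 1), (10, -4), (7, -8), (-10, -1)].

Computing all pairwise distances among 5 points:

d((6, 4), (3, 1)) = 4.2426 <-- minimum
d((6, 4), (10, -4)) = 8.9443
d((6, 4), (7, -8)) = 12.0416
d((6, 4), (-10, -1)) = 16.7631
d((3, 1), (10, -4)) = 8.6023
d((3, 1), (7, -8)) = 9.8489
d((3, 1), (-10, -1)) = 13.1529
d((10, -4), (7, -8)) = 5.0
d((10, -4), (-10, -1)) = 20.2237
d((7, -8), (-10, -1)) = 18.3848

Closest pair: (6, 4) and (3, 1) with distance 4.2426

The closest pair is (6, 4) and (3, 1) with Euclidean distance 4.2426. For 5 points, brute-force pairwise comparison is shown above. For large n, the divide-and-conquer algorithm (sort by x, recurse on halves, check the dividing strip) achieves O(n log n).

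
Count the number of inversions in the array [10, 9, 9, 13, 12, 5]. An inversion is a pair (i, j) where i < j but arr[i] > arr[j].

Finding inversions in [10, 9, 9, 13, 12, 5]:

(0, 1): arr[0]=10 > arr[1]=9
(0, 2): arr[0]=10 > arr[2]=9
(0, 5): arr[0]=10 > arr[5]=5
(1, 5): arr[1]=9 > arr[5]=5
(2, 5): arr[2]=9 > arr[5]=5
(3, 4): arr[3]=13 > arr[4]=12
(3, 5): arr[3]=13 > arr[5]=5
(4, 5): arr[4]=12 > arr[5]=5

Total inversions: 8

The array has 8 inversion(s): (0,1), (0,2), (0,5), (1,5), (2,5), (3,4), (3,5), (4,5). Each pair (i,j) satisfies i < j and arr[i] > arr[j].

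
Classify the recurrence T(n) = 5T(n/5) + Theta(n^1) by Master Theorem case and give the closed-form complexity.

Master Theorem for T(n) = 5T(n/5) + O(n^1):

a = 5, b = 5, c = 1
log_b(a) = log_5(5) = 1.0000

Case 2: c = 1 = log_5(5) = 1.0000
T(n) = O(n^1 log n) = O(n log n)

For T(n) = 5T(n/5) + O(n^1): log_5(5) = 1.0000. This is Case 2 of the Master Theorem (c = log_b(a), equal work at all levels), giving O(n log n).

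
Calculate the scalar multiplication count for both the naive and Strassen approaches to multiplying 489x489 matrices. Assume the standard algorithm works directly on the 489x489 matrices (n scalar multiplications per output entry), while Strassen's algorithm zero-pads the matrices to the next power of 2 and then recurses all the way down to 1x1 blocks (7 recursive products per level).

Matrix multiplication for 489x489 matrices:

Strassen's algorithm requires power-of-2 dimensions. Pad 489x489 to 512x512 (next power of 2).

Standard algorithm: 489^3 = 116930169 multiplications
Strassen's algorithm: 7^(log2(512)) = 7^9 = 40353607 multiplications
Savings: 116930169 - 40353607 = 76576562 multiplications

Standard: 116930169 multiplications (489^3). Strassen: 40353607 multiplications (7^9, after padding to 512x512). Strassen reduces 8 recursive multiplications to 7 at each level.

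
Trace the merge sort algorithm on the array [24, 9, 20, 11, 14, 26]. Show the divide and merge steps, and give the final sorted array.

Merge sort trace:

Split: [24, 9, 20, 11, 14, 26] -> [24, 9, 20] and [11, 14, 26]
  Split: [24, 9, 20] -> [24] and [9, 20]
    Split: [9, 20] -> [9] and [20]
    Merge: [9] + [20] -> [9, 20]
  Merge: [24] + [9, 20] -> [9, 20, 24]
  Split: [11, 14, 26] -> [11] and [14, 26]
    Split: [14, 26] -> [14] and [26]
    Merge: [14] + [26] -> [14, 26]
  Merge: [11] + [14, 26] -> [11, 14, 26]
Merge: [9, 20, 24] + [11, 14, 26] -> [9, 11, 14, 20, 24, 26]

Final sorted array: [9, 11, 14, 20, 24, 26]

The merge sort proceeds by recursively splitting the array and merging sorted halves.
After all merges, the sorted array is [9, 11, 14, 20, 24, 26].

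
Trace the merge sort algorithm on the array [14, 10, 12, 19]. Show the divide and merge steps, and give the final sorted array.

Merge sort trace:

Split: [14, 10, 12, 19] -> [14, 10] and [12, 19]
  Split: [14, 10] -> [14] and [10]
  Merge: [14] + [10] -> [10, 14]
  Split: [12, 19] -> [12] and [19]
  Merge: [12] + [19] -> [12, 19]
Merge: [10, 14] + [12, 19] -> [10, 12, 14, 19]

Final sorted array: [10, 12, 14, 19]

The merge sort proceeds by recursively splitting the array and merging sorted halves.
After all merges, the sorted array is [10, 12, 14, 19].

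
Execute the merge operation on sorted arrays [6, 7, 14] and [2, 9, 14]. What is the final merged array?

Merging process:

Compare 6 vs 2: take 2 from right. Merged: [2]
Compare 6 vs 9: take 6 from left. Merged: [2, 6]
Compare 7 vs 9: take 7 from left. Merged: [2, 6, 7]
Compare 14 vs 9: take 9 from right. Merged: [2, 6, 7, 9]
Compare 14 vs 14: take 14 from left. Merged: [2, 6, 7, 9, 14]
Append remaining from right: [14]. Merged: [2, 6, 7, 9, 14, 14]

Final merged array: [2, 6, 7, 9, 14, 14]
Total comparisons: 5

The merged array is [2, 6, 7, 9, 14, 14], requiring 5 comparisons. The merge step runs in O(n) time where n is the total number of elements.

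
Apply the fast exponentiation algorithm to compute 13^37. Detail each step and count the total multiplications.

Computing 13^37 by squaring (build up from 13^1; each line after the first costs one multiplication):

13^1 = 13
13^2 = (13^1)^2 = 13^2 = 169
13^4 = (13^2)^2 = 169^2 = 28561
13^8 = (13^4)^2 = 28561^2 = 815730721
13^9 = 13 * 13^8 = 13 * 815730721 = 10604499373
13^18 = (13^9)^2 = 10604499373^2 = 112455406951957393129
13^36 = (13^18)^2 = 112455406951957393129^2 = 12646218552730347184269489080961456410641
13^37 = 13 * 13^36 = 13 * 12646218552730347184269489080961456410641 = 164400841185494513395503358052498933338333

Result: 164400841185494513395503358052498933338333
Multiplications needed: 7 (7 lines after 13^1)

13^37 = 164400841185494513395503358052498933338333. Using exponentiation by squaring, this requires 7 multiplications. The key idea: if the exponent is even, square the half-power; if odd, multiply by the base once.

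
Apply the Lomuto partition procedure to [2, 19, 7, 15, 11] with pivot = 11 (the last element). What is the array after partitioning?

Lomuto partition with pivot = 11:

Initial array: [2, 19, 7, 15, 11]

arr[0]=2 <= 11: swap with position 0, array becomes [2, 19, 7, 15, 11]
arr[1]=19 > 11: no swap
arr[2]=7 <= 11: swap with position 1, array becomes [2, 7, 19, 15, 11]
arr[3]=15 > 11: no swap

Place pivot at position 2: [2, 7, 11, 15, 19]
Pivot position: 2

After partitioning with pivot 11, the array becomes [2, 7, 11, 15, 19]. The pivot is placed at index 2. All elements to the left of the pivot are <= 11, and all elements to the right are > 11.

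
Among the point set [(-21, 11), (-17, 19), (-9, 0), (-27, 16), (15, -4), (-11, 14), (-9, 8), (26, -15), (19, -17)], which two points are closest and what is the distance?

Computing all pairwise distances among 9 points:

d((-21, 11), (-17, 19)) = 8.9443
d((-21, 11), (-9, 0)) = 16.2788
d((-21, 11), (-27, 16)) = 7.8102
d((-21, 11), (15, -4)) = 39.0
d((-21, 11), (-11, 14)) = 10.4403
d((-21, 11), (-9, 8)) = 12.3693
d((-21, 11), (26, -15)) = 53.7122
d((-21, 11), (19, -17)) = 48.8262
d((-17, 19), (-9, 0)) = 20.6155
d((-17, 19), (-27, 16)) = 10.4403
d((-17, 19), (15, -4)) = 39.4081
d((-17, 19), (-11, 14)) = 7.8102
d((-17, 19), (-9, 8)) = 13.6015
d((-17, 19), (26, -15)) = 54.8179
d((-17, 19), (19, -17)) = 50.9117
d((-9, 0), (-27, 16)) = 24.0832
d((-9, 0), (15, -4)) = 24.3311
d((-9, 0), (-11, 14)) = 14.1421
d((-9, 0), (-9, 8)) = 8.0
d((-9, 0), (26, -15)) = 38.0789
d((-9, 0), (19, -17)) = 32.7567
d((-27, 16), (15, -4)) = 46.5188
d((-27, 16), (-11, 14)) = 16.1245
d((-27, 16), (-9, 8)) = 19.6977
d((-27, 16), (26, -15)) = 61.4003
d((-27, 16), (19, -17)) = 56.6127
d((15, -4), (-11, 14)) = 31.6228
d((15, -4), (-9, 8)) = 26.8328
d((15, -4), (26, -15)) = 15.5563
d((15, -4), (19, -17)) = 13.6015
d((-11, 14), (-9, 8)) = 6.3246 <-- minimum
d((-11, 14), (26, -15)) = 47.0106
d((-11, 14), (19, -17)) = 43.1393
d((-9, 8), (26, -15)) = 41.8808
d((-9, 8), (19, -17)) = 37.5366
d((26, -15), (19, -17)) = 7.2801

Closest pair: (-11, 14) and (-9, 8) with distance 6.3246

The closest pair is (-11, 14) and (-9, 8) with Euclidean distance 6.3246. For 9 points, brute-force pairwise comparison is shown above. For large n, the divide-and-conquer algorithm (sort by x, recurse on halves, check the dividing strip) achieves O(n log n).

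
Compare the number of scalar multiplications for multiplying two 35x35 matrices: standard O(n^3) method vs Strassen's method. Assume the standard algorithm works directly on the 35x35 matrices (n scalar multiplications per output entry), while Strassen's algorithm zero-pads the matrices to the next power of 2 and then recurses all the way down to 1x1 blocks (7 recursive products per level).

Matrix multiplication for 35x35 matrices:

Strassen's algorithm requires power-of-2 dimensions. Pad 35x35 to 64x64 (next power of 2).

Standard algorithm: 35^3 = 42875 multiplications
Strassen's algorithm: 7^(log2(64)) = 7^6 = 117649 multiplications
Difference: 42875 - 117649 = -74774 (Strassen uses MORE here due to padding overhead — for small or just-over-power-of-2 n, padding can outweigh the per-level savings)

Standard: 42875 multiplications (35^3). Strassen: 117649 multiplications (7^6, after padding to 64x64). Strassen reduces 8 recursive multiplications to 7 at each level.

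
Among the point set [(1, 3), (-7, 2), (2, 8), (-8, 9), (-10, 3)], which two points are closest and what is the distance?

Computing all pairwise distances among 5 points:

d((1, 3), (-7, 2)) = 8.0623
d((1, 3), (2, 8)) = 5.099
d((1, 3), (-8, 9)) = 10.8167
d((1, 3), (-10, 3)) = 11.0
d((-7, 2), (2, 8)) = 10.8167
d((-7, 2), (-8, 9)) = 7.0711
d((-7, 2), (-10, 3)) = 3.1623 <-- minimum
d((2, 8), (-8, 9)) = 10.0499
d((2, 8), (-10, 3)) = 13.0
d((-8, 9), (-10, 3)) = 6.3246

Closest pair: (-7, 2) and (-10, 3) with distance 3.1623

The closest pair is (-7, 2) and (-10, 3) with Euclidean distance 3.1623. For 5 points, brute-force pairwise comparison is shown above. For large n, the divide-and-conquer algorithm (sort by x, recurse on halves, check the dividing strip) achieves O(n log n).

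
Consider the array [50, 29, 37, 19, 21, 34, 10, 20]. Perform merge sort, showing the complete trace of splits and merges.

Merge sort trace:

Split: [50, 29, 37, 19, 21, 34, 10, 20] -> [50, 29, 37, 19] and [21, 34, 10, 20]
  Split: [50, 29, 37, 19] -> [50, 29] and [37, 19]
    Split: [50, 29] -> [50] and [29]
    Merge: [50] + [29] -> [29, 50]
    Split: [37, 19] -> [37] and [19]
    Merge: [37] + [19] -> [19, 37]
  Merge: [29, 50] + [19, 37] -> [19, 29, 37, 50]
  Split: [21, 34, 10, 20] -> [21, 34] and [10, 20]
    Split: [21, 34] -> [21] and [34]
    Merge: [21] + [34] -> [21, 34]
    Split: [10, 20] -> [10] and [20]
    Merge: [10] + [20] -> [10, 20]
  Merge: [21, 34] + [10, 20] -> [10, 20, 21, 34]
Merge: [19, 29, 37, 50] + [10, 20, 21, 34] -> [10, 19, 20, 21, 29, 34, 37, 50]

Final sorted array: [10, 19, 20, 21, 29, 34, 37, 50]

The merge sort proceeds by recursively splitting the array and merging sorted halves.
After all merges, the sorted array is [10, 19, 20, 21, 29, 34, 37, 50].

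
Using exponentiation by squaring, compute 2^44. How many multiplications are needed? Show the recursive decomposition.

Computing 2^44 by squaring (build up from 2^1; each line after the first costs one multiplication):

2^1 = 2
2^2 = (2^1)^2 = 2^2 = 4
2^4 = (2^2)^2 = 4^2 = 16
2^5 = 2 * 2^4 = 2 * 16 = 32
2^10 = (2^5)^2 = 32^2 = 1024
2^11 = 2 * 2^10 = 2 * 1024 = 2048
2^22 = (2^11)^2 = 2048^2 = 4194304
2^44 = (2^22)^2 = 4194304^2 = 17592186044416

Result: 17592186044416
Multiplications needed: 7 (7 lines after 2^1)

2^44 = 17592186044416. Using exponentiation by squaring, this requires 7 multiplications. The key idea: if the exponent is even, square the half-power; if odd, multiply by the base once.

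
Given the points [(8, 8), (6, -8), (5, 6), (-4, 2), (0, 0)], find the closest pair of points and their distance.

Computing all pairwise distances among 5 points:

d((8, 8), (6, -8)) = 16.1245
d((8, 8), (5, 6)) = 3.6056 <-- minimum
d((8, 8), (-4, 2)) = 13.4164
d((8, 8), (0, 0)) = 11.3137
d((6, -8), (5, 6)) = 14.0357
d((6, -8), (-4, 2)) = 14.1421
d((6, -8), (0, 0)) = 10.0
d((5, 6), (-4, 2)) = 9.8489
d((5, 6), (0, 0)) = 7.8102
d((-4, 2), (0, 0)) = 4.4721

Closest pair: (8, 8) and (5, 6) with distance 3.6056

The closest pair is (8, 8) and (5, 6) with Euclidean distance 3.6056. For 5 points, brute-force pairwise comparison is shown above. For large n, the divide-and-conquer algorithm (sort by x, recurse on halves, check the dividing strip) achieves O(n log n).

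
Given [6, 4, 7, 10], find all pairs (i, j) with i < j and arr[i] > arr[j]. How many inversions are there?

Finding inversions in [6, 4, 7, 10]:

(0, 1): arr[0]=6 > arr[1]=4

Total inversions: 1

The array has 1 inversion(s): (0,1). Each pair (i,j) satisfies i < j and arr[i] > arr[j].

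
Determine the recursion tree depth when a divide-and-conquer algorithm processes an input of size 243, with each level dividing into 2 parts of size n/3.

For divide and conquer with division factor 3:

Problem sizes at each level:
Level 0: 243
Level 1: 81
Level 2: 27
Level 3: 9
Level 4: 3
Level 5: 1

The root is level 0 and the size-1 base case is level 5 (the tree spans levels 0 through 5, i.e. 6 levels counting the root), so the depth is the number of divisions: log_3(243) = 5

The recursion tree depth is log_3(243) = 5. At each level, the problem size is divided by 3, so it takes 5 divisions to reduce to a base case of size 1. The algorithm makes 2 recursive calls at each level.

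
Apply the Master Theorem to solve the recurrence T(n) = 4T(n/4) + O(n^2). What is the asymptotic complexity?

Master Theorem for T(n) = 4T(n/4) + O(n^2):

a = 4, b = 4, c = 2
log_b(a) = log_4(4) = 1.0000

Case 3: c = 2 > log_4(4) = 1.0000
T(n) = O(n^2) = O(n^2)

For T(n) = 4T(n/4) + O(n^2): log_4(4) = 1.0000. This is Case 3 of the Master Theorem (c > log_b(a), work dominated by root), giving O(n^2).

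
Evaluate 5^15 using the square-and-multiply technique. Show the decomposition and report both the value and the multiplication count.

Computing 5^15 by squaring (build up from 5^1; each line after the first costs one multiplication):

5^1 = 5
5^2 = (5^1)^2 = 5^2 = 25
5^3 = 5 * 5^2 = 5 * 25 = 125
5^6 = (5^3)^2 = 125^2 = 15625
5^7 = 5 * 5^6 = 5 * 15625 = 78125
5^14 = (5^7)^2 = 78125^2 = 6103515625
5^15 = 5 * 5^14 = 5 * 6103515625 = 30517578125

Result: 30517578125
Multiplications needed: 6 (6 lines after 5^1)

5^15 = 30517578125. Using exponentiation by squaring, this requires 6 multiplications. The key idea: if the exponent is even, square the half-power; if odd, multiply by the base once.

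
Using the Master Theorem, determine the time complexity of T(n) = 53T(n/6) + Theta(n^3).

Master Theorem for T(n) = 53T(n/6) + O(n^3):

a = 53, b = 6, c = 3
log_b(a) = log_6(53) = 2.2159

Case 3: c = 3 > log_6(53) = 2.2159
T(n) = O(n^3) = O(n^3)

For T(n) = 53T(n/6) + O(n^3): log_6(53) = 2.2159. This is Case 3 of the Master Theorem (c > log_b(a), work dominated by root), giving O(n^3).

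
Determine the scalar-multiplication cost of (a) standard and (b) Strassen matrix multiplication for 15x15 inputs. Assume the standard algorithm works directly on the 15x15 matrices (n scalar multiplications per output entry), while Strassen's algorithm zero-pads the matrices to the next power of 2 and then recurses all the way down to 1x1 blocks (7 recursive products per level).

Matrix multiplication for 15x15 matrices:

Strassen's algorithm requires power-of-2 dimensions. Pad 15x15 to 16x16 (next power of 2).

Standard algorithm: 15^3 = 3375 multiplications
Strassen's algorithm: 7^(log2(16)) = 7^4 = 2401 multiplications
Savings: 3375 - 2401 = 974 multiplications

Standard: 3375 multiplications (15^3). Strassen: 2401 multiplications (7^4, after padding to 16x16). Strassen reduces 8 recursive multiplications to 7 at each level.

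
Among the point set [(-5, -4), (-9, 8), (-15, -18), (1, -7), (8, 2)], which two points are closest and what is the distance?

Computing all pairwise distances among 5 points:

d((-5, -4), (-9, 8)) = 12.6491
d((-5, -4), (-15, -18)) = 17.2047
d((-5, -4), (1, -7)) = 6.7082 <-- minimum
d((-5, -4), (8, 2)) = 14.3178
d((-9, 8), (-15, -18)) = 26.6833
d((-9, 8), (1, -7)) = 18.0278
d((-9, 8), (8, 2)) = 18.0278
d((-15, -18), (1, -7)) = 19.4165
d((-15, -18), (8, 2)) = 30.4795
d((1, -7), (8, 2)) = 11.4018

Closest pair: (-5, -4) and (1, -7) with distance 6.7082

The closest pair is (-5, -4) and (1, -7) with Euclidean distance 6.7082. For 5 points, brute-force pairwise comparison is shown above. For large n, the divide-and-conquer algorithm (sort by x, recurse on halves, check the dividing strip) achieves O(n log n).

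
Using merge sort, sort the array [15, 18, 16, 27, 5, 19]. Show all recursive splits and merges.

Merge sort trace:

Split: [15, 18, 16, 27, 5, 19] -> [15, 18, 16] and [27, 5, 19]
  Split: [15, 18, 16] -> [15] and [18, 16]
    Split: [18, 16] -> [18] and [16]
    Merge: [18] + [16] -> [16, 18]
  Merge: [15] + [16, 18] -> [15, 16, 18]
  Split: [27, 5, 19] -> [27] and [5, 19]
    Split: [5, 19] -> [5] and [19]
    Merge: [5] + [19] -> [5, 19]
  Merge: [27] + [5, 19] -> [5, 19, 27]
Merge: [15, 16, 18] + [5, 19, 27] -> [5, 15, 16, 18, 19, 27]

Final sorted array: [5, 15, 16, 18, 19, 27]

The merge sort proceeds by recursively splitting the array and merging sorted halves.
After all merges, the sorted array is [5, 15, 16, 18, 19, 27].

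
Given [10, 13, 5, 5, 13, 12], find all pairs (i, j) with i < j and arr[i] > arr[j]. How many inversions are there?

Finding inversions in [10, 13, 5, 5, 13, 12]:

(0, 2): arr[0]=10 > arr[2]=5
(0, 3): arr[0]=10 > arr[3]=5
(1, 2): arr[1]=13 > arr[2]=5
(1, 3): arr[1]=13 > arr[3]=5
(1, 5): arr[1]=13 > arr[5]=12
(4, 5): arr[4]=13 > arr[5]=12

Total inversions: 6

The array has 6 inversion(s): (0,2), (0,3), (1,2), (1,3), (1,5), (4,5). Each pair (i,j) satisfies i < j and arr[i] > arr[j].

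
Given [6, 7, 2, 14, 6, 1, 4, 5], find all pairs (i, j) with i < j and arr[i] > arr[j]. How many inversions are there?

Finding inversions in [6, 7, 2, 14, 6, 1, 4, 5]:

(0, 2): arr[0]=6 > arr[2]=2
(0, 5): arr[0]=6 > arr[5]=1
(0, 6): arr[0]=6 > arr[6]=4
(0, 7): arr[0]=6 > arr[7]=5
(1, 2): arr[1]=7 > arr[2]=2
(1, 4): arr[1]=7 > arr[4]=6
(1, 5): arr[1]=7 > arr[5]=1
(1, 6): arr[1]=7 > arr[6]=4
(1, 7): arr[1]=7 > arr[7]=5
(2, 5): arr[2]=2 > arr[5]=1
(3, 4): arr[3]=14 > arr[4]=6
(3, 5): arr[3]=14 > arr[5]=1
(3, 6): arr[3]=14 > arr[6]=4
(3, 7): arr[3]=14 > arr[7]=5
(4, 5): arr[4]=6 > arr[5]=1
(4, 6): arr[4]=6 > arr[6]=4
(4, 7): arr[4]=6 > arr[7]=5

Total inversions: 17

The array has 17 inversion(s): (0,2), (0,5), (0,6), (0,7), (1,2), (1,4), (1,5), (1,6), (1,7), (2,5), (3,4), (3,5), (3,6), (3,7), (4,5), (4,6), (4,7). Each pair (i,j) satisfies i < j and arr[i] > arr[j].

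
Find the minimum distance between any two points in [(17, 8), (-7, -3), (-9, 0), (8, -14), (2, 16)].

Computing all pairwise distances among 5 points:

d((17, 8), (-7, -3)) = 26.4008
d((17, 8), (-9, 0)) = 27.2029
d((17, 8), (8, -14)) = 23.7697
d((17, 8), (2, 16)) = 17.0
d((-7, -3), (-9, 0)) = 3.6056 <-- minimum
d((-7, -3), (8, -14)) = 18.6011
d((-7, -3), (2, 16)) = 21.0238
d((-9, 0), (8, -14)) = 22.0227
d((-9, 0), (2, 16)) = 19.4165
d((8, -14), (2, 16)) = 30.5941

Closest pair: (-7, -3) and (-9, 0) with distance 3.6056

The closest pair is (-7, -3) and (-9, 0) with Euclidean distance 3.6056. For 5 points, brute-force pairwise comparison is shown above. For large n, the divide-and-conquer algorithm (sort by x, recurse on halves, check the dividing strip) achieves O(n log n).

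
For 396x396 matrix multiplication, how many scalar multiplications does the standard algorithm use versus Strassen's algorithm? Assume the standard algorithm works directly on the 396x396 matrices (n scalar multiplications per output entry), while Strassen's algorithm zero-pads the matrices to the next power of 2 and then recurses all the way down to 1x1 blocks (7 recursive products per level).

Matrix multiplication for 396x396 matrices:

Strassen's algorithm requires power-of-2 dimensions. Pad 396x396 to 512x512 (next power of 2).

Standard algorithm: 396^3 = 62099136 multiplications
Strassen's algorithm: 7^(log2(512)) = 7^9 = 40353607 multiplications
Savings: 62099136 - 40353607 = 21745529 multiplications

Standard: 62099136 multiplications (396^3). Strassen: 40353607 multiplications (7^9, after padding to 512x512). Strassen reduces 8 recursive multiplications to 7 at each level.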